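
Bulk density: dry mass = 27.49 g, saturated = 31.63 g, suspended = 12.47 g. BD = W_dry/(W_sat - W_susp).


BD = 27.49 / (31.63 - 12.47) = 27.49 / 19.16 = 1.435 g/cm^3

1.435


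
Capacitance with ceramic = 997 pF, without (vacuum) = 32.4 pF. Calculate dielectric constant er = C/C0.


er = 997 / 32.4 = 30.77

30.77


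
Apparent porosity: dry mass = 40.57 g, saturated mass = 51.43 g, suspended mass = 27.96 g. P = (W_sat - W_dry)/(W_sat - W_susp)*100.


P = (51.43 - 40.57) / (51.43 - 27.96) * 100 = 10.86 / 23.47 * 100 = 46.3%

46.3


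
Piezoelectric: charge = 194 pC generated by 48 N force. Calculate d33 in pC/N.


d33 = 194 / 48 = 4.0 pC/N

4.0


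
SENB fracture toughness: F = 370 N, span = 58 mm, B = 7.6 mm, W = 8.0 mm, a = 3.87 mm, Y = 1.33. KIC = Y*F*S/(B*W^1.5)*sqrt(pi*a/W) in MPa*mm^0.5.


KIC = 1.33*370*58/(7.6*8.0^1.5)*sqrt(pi*3.87/8.0) = 204.61

204.61


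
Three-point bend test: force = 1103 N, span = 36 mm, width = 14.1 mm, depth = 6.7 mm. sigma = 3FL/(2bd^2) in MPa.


sigma = 3*1103*36/(2*14.1*6.7^2) = 94.1 MPa

94.1


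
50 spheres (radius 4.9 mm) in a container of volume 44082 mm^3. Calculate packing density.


V_sphere = 4/3*pi*4.9^3 = 492.807 mm^3
Total V = 50*492.807 = 24640.35 mm^3
PD = 24640.35 / 44082 = 0.559

0.559


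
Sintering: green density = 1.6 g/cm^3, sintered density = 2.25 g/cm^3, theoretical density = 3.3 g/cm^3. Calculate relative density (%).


Relative = 2.25 / 3.3 * 100 = 68.2%

68.2


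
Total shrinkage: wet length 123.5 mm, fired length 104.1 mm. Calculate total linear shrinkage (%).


TS = (123.5 - 104.1) / 123.5 * 100 = 15.71%

15.71


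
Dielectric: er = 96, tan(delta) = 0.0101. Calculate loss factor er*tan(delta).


Loss = 96 * 0.0101 = 0.97

0.97


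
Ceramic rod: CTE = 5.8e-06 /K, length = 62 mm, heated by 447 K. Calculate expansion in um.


dL = 5.8e-06 * 62 * 447 * 1000 = 160.741 um

160.741


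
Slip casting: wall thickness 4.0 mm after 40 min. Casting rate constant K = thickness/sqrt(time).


K = 4.0 / sqrt(40) = 4.0 / 6.3246 = 0.632 mm/min^0.5

0.632


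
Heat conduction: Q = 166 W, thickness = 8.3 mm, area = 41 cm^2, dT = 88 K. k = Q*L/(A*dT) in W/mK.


k = 166*8.3/1000/(41/10000*88) = 3.82 W/mK

3.82


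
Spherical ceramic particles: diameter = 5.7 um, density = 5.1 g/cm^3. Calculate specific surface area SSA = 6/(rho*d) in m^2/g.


SSA = 6 / (5.1 * 5.7) = 0.206 m^2/g

0.206


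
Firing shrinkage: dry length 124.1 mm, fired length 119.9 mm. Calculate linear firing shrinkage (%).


FS = (124.1 - 119.9) / 124.1 * 100 = 3.38%

3.38


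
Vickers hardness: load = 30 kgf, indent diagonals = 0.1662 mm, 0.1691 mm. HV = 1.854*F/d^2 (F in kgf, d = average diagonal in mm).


d_avg = (0.1662+0.1691)/2 = 0.16765 mm
HV = 1.854*30/0.16765^2 = 1979

1979


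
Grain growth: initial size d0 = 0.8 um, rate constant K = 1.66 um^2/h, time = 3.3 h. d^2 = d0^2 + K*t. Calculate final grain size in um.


d^2 = 0.8^2 + 1.66*3.3 = 6.118
d = sqrt(6.118) = 2.47 um

2.47


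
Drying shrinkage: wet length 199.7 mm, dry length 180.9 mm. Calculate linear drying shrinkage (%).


DS = (199.7 - 180.9) / 199.7 * 100 = 9.41%

9.41


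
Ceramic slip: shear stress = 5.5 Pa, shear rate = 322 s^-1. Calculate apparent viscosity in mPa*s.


eta = tau/gamma * 1000 = 5.5/322 * 1000 = 17.1 mPa*s

17.1


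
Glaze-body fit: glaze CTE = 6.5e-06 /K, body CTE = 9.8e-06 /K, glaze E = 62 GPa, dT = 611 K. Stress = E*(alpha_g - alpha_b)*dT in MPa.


Stress = 62*1000*(6.5e-06 - 9.8e-06)*611 = -125.0 MPa

-125.0


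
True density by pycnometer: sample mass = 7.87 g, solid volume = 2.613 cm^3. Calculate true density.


TD = 7.87 / 2.613 = 3.012 g/cm^3

3.012


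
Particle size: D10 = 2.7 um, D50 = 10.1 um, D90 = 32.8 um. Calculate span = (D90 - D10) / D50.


Span = (32.8 - 2.7) / 10.1 = 30.1 / 10.1 = 2.98

2.98


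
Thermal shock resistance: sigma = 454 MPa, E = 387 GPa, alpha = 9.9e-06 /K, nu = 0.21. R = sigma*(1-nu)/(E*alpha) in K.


R = 454*(1-0.21)/(387*1000*9.9e-06) = 94 K

94


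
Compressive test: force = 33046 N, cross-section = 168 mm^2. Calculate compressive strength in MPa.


CS = 33046 / 168 = 196.7 MPa

196.7


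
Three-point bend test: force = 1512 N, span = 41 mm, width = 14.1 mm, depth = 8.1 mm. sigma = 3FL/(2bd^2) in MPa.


sigma = 3*1512*41/(2*14.1*8.1^2) = 100.5 MPa

100.5


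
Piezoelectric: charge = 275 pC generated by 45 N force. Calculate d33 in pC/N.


d33 = 275 / 45 = 6.1 pC/N

6.1


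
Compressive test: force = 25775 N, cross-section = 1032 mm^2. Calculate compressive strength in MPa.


CS = 25775 / 1032 = 25.0 MPa

25.0


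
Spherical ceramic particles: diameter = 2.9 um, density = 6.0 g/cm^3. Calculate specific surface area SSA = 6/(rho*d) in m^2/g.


SSA = 6 / (6.0 * 2.9) = 0.345 m^2/g

0.345


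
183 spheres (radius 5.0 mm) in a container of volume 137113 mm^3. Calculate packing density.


V_sphere = 4/3*pi*5.0^3 = 523.5988 mm^3
Total V = 183*523.5988 = 95818.5804 mm^3
PD = 95818.5804 / 137113 = 0.699

0.699


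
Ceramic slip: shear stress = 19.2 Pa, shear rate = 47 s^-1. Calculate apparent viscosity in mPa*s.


eta = tau/gamma * 1000 = 19.2/47 * 1000 = 408.5 mPa*s

408.5


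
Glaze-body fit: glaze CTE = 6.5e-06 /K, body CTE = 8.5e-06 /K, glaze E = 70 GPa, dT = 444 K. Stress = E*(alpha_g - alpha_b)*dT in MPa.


Stress = 70*1000*(6.5e-06 - 8.5e-06)*444 = -62.2 MPa

-62.2


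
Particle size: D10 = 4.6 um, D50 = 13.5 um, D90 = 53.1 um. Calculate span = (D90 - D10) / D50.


Span = (53.1 - 4.6) / 13.5 = 48.5 / 13.5 = 3.593

3.593


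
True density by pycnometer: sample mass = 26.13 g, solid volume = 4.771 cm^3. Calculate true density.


TD = 26.13 / 4.771 = 5.477 g/cm^3

5.477


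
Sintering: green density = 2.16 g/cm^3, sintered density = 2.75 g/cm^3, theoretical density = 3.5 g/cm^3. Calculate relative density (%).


Relative = 2.75 / 3.5 * 100 = 78.6%

78.6


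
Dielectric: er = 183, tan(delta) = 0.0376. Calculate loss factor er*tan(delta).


Loss = 183 * 0.0376 = 6.881

6.881


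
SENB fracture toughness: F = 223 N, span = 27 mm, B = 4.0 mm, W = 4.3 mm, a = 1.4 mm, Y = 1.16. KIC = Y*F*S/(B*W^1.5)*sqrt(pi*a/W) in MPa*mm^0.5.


KIC = 1.16*223*27/(4.0*4.3^1.5)*sqrt(pi*1.4/4.3) = 198.05

198.05


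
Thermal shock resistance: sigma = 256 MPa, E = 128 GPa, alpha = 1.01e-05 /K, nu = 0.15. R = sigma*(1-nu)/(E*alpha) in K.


R = 256*(1-0.15)/(128*1000*1.01e-05) = 168 K

168


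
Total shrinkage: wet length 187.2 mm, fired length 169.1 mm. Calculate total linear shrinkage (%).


TS = (187.2 - 169.1) / 187.2 * 100 = 9.67%

9.67


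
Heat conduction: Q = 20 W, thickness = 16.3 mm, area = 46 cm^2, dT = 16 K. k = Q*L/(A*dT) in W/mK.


k = 20*16.3/1000/(46/10000*16) = 4.43 W/mK

4.43


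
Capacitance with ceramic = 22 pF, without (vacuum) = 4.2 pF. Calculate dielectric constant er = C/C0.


er = 22 / 4.2 = 5.24

5.24


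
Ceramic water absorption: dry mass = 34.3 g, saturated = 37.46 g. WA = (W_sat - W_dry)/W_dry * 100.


WA = (37.46 - 34.3) / 34.3 * 100 = 9.21%

9.21


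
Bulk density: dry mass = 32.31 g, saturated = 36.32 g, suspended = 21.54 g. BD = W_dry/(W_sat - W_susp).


BD = 32.31 / (36.32 - 21.54) = 32.31 / 14.78 = 2.186 g/cm^3

2.186


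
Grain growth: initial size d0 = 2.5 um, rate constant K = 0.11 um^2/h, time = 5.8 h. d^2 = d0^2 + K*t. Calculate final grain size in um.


d^2 = 2.5^2 + 0.11*5.8 = 6.888
d = sqrt(6.888) = 2.62 um

2.62


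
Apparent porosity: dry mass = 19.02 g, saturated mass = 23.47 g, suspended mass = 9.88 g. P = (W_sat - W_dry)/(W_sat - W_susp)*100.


P = (23.47 - 19.02) / (23.47 - 9.88) * 100 = 4.45 / 13.59 * 100 = 32.7%

32.7


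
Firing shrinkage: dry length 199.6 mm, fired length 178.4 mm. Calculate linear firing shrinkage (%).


FS = (199.6 - 178.4) / 199.6 * 100 = 10.62%

10.62


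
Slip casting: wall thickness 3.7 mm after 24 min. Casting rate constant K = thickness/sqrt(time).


K = 3.7 / sqrt(24) = 3.7 / 4.899 = 0.755 mm/min^0.5

0.755


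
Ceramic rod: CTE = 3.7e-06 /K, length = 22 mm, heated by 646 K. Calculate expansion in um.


dL = 3.7e-06 * 22 * 646 * 1000 = 52.584 um

52.584


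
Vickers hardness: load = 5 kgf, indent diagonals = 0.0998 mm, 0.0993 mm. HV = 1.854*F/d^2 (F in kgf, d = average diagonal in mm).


d_avg = (0.0998+0.0993)/2 = 0.09955 mm
HV = 1.854*5/0.09955^2 = 935

935


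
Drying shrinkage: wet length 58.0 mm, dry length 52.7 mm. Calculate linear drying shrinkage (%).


DS = (58.0 - 52.7) / 58.0 * 100 = 9.14%

9.14


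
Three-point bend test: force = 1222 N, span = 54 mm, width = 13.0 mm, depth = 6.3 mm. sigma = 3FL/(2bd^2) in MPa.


sigma = 3*1222*54/(2*13.0*6.3^2) = 191.8 MPa

191.8


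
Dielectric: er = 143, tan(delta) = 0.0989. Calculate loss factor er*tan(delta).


Loss = 143 * 0.0989 = 14.143

14.143


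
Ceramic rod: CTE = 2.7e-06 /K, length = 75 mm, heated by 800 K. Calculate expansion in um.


dL = 2.7e-06 * 75 * 800 * 1000 = 162.0 um

162.0


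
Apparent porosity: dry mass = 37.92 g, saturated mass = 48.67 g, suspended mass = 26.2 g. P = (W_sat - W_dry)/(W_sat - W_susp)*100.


P = (48.67 - 37.92) / (48.67 - 26.2) * 100 = 10.75 / 22.47 * 100 = 47.8%

47.8


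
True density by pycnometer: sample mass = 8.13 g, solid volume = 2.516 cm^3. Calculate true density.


TD = 8.13 / 2.516 = 3.231 g/cm^3

3.231


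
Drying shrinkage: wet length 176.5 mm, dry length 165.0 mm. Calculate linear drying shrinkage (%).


DS = (176.5 - 165.0) / 176.5 * 100 = 6.52%

6.52


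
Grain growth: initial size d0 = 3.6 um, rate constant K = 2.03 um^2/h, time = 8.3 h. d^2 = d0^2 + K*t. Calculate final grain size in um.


d^2 = 3.6^2 + 2.03*8.3 = 29.809
d = sqrt(29.809) = 5.46 um

5.46


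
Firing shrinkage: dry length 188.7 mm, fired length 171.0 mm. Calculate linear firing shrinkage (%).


FS = (188.7 - 171.0) / 188.7 * 100 = 9.38%

9.38


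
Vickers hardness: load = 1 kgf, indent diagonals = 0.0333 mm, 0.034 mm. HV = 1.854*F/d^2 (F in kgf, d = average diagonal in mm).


d_avg = (0.0333+0.034)/2 = 0.03365 mm
HV = 1.854*1/0.03365^2 = 1637

1637


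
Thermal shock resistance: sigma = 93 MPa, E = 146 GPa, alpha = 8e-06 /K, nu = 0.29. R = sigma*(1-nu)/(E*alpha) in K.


R = 93*(1-0.29)/(146*1000*8e-06) = 57 K

57


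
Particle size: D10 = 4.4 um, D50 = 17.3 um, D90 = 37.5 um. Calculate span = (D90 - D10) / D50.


Span = (37.5 - 4.4) / 17.3 = 33.1 / 17.3 = 1.913

1.913


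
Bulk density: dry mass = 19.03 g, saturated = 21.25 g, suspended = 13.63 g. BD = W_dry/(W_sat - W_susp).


BD = 19.03 / (21.25 - 13.63) = 19.03 / 7.62 = 2.497 g/cm^3

2.497


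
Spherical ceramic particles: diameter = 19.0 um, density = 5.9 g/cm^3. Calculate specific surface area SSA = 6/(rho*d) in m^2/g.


SSA = 6 / (5.9 * 19.0) = 0.054 m^2/g

0.054


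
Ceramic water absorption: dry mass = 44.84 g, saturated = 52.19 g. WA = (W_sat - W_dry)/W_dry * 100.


WA = (52.19 - 44.84) / 44.84 * 100 = 16.39%

16.39


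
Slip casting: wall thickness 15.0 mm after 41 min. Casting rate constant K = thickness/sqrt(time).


K = 15.0 / sqrt(41) = 15.0 / 6.4031 = 2.343 mm/min^0.5

2.343


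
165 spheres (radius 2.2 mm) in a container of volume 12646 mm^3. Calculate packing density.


V_sphere = 4/3*pi*2.2^3 = 44.6022 mm^3
Total V = 165*44.6022 = 7359.363 mm^3
PD = 7359.363 / 12646 = 0.582

0.582


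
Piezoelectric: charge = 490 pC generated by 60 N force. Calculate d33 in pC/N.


d33 = 490 / 60 = 8.2 pC/N

8.2


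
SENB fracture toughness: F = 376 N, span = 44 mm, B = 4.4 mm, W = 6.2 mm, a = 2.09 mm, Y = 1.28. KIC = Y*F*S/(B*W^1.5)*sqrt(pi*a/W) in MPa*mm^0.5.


KIC = 1.28*376*44/(4.4*6.2^1.5)*sqrt(pi*2.09/6.2) = 320.82

320.82


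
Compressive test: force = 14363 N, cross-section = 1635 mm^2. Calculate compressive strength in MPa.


CS = 14363 / 1635 = 8.8 MPa

8.8


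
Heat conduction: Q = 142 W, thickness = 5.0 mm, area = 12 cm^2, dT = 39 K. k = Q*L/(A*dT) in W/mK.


k = 142*5.0/1000/(12/10000*39) = 15.17 W/mK

15.17


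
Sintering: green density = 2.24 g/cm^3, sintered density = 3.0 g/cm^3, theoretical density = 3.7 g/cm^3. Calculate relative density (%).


Relative = 3.0 / 3.7 * 100 = 81.1%

81.1


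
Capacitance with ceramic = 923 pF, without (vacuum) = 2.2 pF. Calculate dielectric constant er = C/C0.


er = 923 / 2.2 = 419.55

419.55


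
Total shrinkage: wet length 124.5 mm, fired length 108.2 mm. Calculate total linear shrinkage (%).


TS = (124.5 - 108.2) / 124.5 * 100 = 13.09%

13.09


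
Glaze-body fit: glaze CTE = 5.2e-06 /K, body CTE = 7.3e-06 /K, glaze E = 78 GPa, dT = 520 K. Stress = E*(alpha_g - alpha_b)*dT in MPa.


Stress = 78*1000*(5.2e-06 - 7.3e-06)*520 = -85.2 MPa

-85.2


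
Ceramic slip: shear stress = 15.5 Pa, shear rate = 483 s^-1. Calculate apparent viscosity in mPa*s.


eta = tau/gamma * 1000 = 15.5/483 * 1000 = 32.1 mPa*s

32.1


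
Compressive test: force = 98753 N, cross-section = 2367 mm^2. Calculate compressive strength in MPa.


CS = 98753 / 2367 = 41.7 MPa

41.7


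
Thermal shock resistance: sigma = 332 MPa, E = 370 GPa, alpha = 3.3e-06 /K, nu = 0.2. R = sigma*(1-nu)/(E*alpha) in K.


R = 332*(1-0.2)/(370*1000*3.3e-06) = 218 K

218


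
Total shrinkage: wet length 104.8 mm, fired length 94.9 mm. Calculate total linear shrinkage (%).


TS = (104.8 - 94.9) / 104.8 * 100 = 9.45%

9.45


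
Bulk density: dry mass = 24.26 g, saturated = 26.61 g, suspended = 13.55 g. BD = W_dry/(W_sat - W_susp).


BD = 24.26 / (26.61 - 13.55) = 24.26 / 13.06 = 1.858 g/cm^3

1.858


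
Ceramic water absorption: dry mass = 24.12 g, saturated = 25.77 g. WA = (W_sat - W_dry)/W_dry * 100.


WA = (25.77 - 24.12) / 24.12 * 100 = 6.84%

6.84


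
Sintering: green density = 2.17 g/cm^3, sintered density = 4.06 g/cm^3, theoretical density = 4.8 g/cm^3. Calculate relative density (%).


Relative = 4.06 / 4.8 * 100 = 84.6%

84.6


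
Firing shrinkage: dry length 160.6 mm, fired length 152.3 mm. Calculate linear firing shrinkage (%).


FS = (160.6 - 152.3) / 160.6 * 100 = 5.17%

5.17


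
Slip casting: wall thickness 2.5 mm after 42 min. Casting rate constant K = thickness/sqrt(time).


K = 2.5 / sqrt(42) = 2.5 / 6.4807 = 0.386 mm/min^0.5

0.386


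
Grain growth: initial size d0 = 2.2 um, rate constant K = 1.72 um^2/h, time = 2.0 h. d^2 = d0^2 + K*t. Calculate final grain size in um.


d^2 = 2.2^2 + 1.72*2.0 = 8.28
d = sqrt(8.28) = 2.88 um

2.88


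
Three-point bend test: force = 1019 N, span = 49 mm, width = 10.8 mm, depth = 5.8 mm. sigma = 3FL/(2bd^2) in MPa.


sigma = 3*1019*49/(2*10.8*5.8^2) = 206.1 MPa

206.1


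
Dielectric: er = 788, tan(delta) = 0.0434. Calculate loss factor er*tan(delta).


Loss = 788 * 0.0434 = 34.199

34.199


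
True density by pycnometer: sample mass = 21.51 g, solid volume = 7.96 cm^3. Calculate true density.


TD = 21.51 / 7.96 = 2.702 g/cm^3

2.702


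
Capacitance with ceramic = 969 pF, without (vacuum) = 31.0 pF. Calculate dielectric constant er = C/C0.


er = 969 / 31.0 = 31.26

31.26


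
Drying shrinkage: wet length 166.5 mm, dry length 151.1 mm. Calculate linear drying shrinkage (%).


DS = (166.5 - 151.1) / 166.5 * 100 = 9.25%

9.25


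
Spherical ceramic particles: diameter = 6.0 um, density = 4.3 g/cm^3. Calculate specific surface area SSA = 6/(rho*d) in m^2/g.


SSA = 6 / (4.3 * 6.0) = 0.233 m^2/g

0.233


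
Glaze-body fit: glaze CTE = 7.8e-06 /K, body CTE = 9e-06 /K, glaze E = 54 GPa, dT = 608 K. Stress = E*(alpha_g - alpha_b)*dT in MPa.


Stress = 54*1000*(7.8e-06 - 9e-06)*608 = -39.4 MPa

-39.4


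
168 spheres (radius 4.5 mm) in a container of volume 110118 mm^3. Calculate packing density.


V_sphere = 4/3*pi*4.5^3 = 381.7035 mm^3
Total V = 168*381.7035 = 64126.188 mm^3
PD = 64126.188 / 110118 = 0.582

0.582


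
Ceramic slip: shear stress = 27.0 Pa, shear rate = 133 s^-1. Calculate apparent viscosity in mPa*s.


eta = tau/gamma * 1000 = 27.0/133 * 1000 = 203.0 mPa*s

203.0


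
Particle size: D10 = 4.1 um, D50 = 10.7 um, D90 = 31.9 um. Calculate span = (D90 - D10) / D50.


Span = (31.9 - 4.1) / 10.7 = 27.8 / 10.7 = 2.598

2.598


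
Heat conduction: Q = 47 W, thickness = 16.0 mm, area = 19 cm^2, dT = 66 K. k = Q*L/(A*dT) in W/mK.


k = 47*16.0/1000/(19/10000*66) = 6.0 W/mK

6.0


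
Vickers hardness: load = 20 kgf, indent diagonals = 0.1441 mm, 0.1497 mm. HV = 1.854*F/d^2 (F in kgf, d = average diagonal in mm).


d_avg = (0.1441+0.1497)/2 = 0.1469 mm
HV = 1.854*20/0.1469^2 = 1718

1718


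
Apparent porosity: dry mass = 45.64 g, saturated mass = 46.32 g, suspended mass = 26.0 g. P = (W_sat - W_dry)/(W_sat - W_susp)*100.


P = (46.32 - 45.64) / (46.32 - 26.0) * 100 = 0.68 / 20.32 * 100 = 3.3%

3.3


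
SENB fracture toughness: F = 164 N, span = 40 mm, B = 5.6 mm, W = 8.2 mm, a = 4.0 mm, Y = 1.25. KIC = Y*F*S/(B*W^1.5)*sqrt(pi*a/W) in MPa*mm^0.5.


KIC = 1.25*164*40/(5.6*8.2^1.5)*sqrt(pi*4.0/8.2) = 77.2

77.2


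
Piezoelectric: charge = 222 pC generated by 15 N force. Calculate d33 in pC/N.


d33 = 222 / 15 = 14.8 pC/N

14.8


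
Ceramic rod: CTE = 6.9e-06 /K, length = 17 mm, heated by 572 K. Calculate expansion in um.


dL = 6.9e-06 * 17 * 572 * 1000 = 67.096 um

67.096


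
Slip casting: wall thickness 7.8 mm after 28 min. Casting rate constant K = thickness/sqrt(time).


K = 7.8 / sqrt(28) = 7.8 / 5.2915 = 1.474 mm/min^0.5

1.474


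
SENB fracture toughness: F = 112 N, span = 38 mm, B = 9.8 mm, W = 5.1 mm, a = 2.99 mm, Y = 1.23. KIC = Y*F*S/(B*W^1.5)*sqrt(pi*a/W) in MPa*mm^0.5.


KIC = 1.23*112*38/(9.8*5.1^1.5)*sqrt(pi*2.99/5.1) = 62.94

62.94


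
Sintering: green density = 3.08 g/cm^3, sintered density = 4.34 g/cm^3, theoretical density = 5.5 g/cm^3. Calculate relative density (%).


Relative = 4.34 / 5.5 * 100 = 78.9%

78.9


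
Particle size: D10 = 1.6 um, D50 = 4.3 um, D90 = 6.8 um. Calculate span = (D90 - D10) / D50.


Span = (6.8 - 1.6) / 4.3 = 5.2 / 4.3 = 1.209

1.209


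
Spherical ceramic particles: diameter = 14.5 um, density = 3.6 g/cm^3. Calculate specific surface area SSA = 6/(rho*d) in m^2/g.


SSA = 6 / (3.6 * 14.5) = 0.115 m^2/g

0.115


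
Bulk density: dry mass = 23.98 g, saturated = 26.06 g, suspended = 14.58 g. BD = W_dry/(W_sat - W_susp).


BD = 23.98 / (26.06 - 14.58) = 23.98 / 11.48 = 2.089 g/cm^3

2.089


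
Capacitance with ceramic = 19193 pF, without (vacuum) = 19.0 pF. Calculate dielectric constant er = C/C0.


er = 19193 / 19.0 = 1010.16

1010.16


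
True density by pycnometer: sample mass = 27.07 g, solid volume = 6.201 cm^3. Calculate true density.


TD = 27.07 / 6.201 = 4.365 g/cm^3

4.365


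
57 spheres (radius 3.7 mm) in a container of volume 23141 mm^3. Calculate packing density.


V_sphere = 4/3*pi*3.7^3 = 212.1748 mm^3
Total V = 57*212.1748 = 12093.9636 mm^3
PD = 12093.9636 / 23141 = 0.523

0.523


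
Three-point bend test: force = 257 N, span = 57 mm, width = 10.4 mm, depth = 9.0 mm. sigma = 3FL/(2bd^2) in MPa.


sigma = 3*257*57/(2*10.4*9.0^2) = 26.1 MPa

26.1


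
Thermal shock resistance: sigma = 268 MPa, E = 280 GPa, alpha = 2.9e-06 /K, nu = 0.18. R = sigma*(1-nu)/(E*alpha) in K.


R = 268*(1-0.18)/(280*1000*2.9e-06) = 271 K

271


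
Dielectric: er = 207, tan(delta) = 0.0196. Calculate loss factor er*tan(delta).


Loss = 207 * 0.0196 = 4.057

4.057


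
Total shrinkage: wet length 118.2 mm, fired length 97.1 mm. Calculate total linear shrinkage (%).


TS = (118.2 - 97.1) / 118.2 * 100 = 17.85%

17.85


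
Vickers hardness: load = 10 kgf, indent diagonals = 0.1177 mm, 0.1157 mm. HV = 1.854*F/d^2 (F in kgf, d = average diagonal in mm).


d_avg = (0.1177+0.1157)/2 = 0.1167 mm
HV = 1.854*10/0.1167^2 = 1361

1361


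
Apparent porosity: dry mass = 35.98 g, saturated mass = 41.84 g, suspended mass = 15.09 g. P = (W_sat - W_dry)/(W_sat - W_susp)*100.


P = (41.84 - 35.98) / (41.84 - 15.09) * 100 = 5.86 / 26.75 * 100 = 21.9%

21.9


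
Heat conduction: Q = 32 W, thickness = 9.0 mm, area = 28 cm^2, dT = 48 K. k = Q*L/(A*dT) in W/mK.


k = 32*9.0/1000/(28/10000*48) = 2.14 W/mK

2.14


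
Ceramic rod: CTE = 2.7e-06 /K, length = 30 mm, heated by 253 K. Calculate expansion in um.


dL = 2.7e-06 * 30 * 253 * 1000 = 20.493 um

20.493


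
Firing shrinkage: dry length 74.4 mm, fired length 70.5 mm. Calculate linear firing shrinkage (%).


FS = (74.4 - 70.5) / 74.4 * 100 = 5.24%

5.24


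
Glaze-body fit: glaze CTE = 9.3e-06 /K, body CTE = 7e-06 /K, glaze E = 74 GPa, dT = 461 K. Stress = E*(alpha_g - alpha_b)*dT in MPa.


Stress = 74*1000*(9.3e-06 - 7e-06)*461 = 78.5 MPa

78.5


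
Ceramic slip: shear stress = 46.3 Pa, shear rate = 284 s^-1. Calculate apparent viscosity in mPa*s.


eta = tau/gamma * 1000 = 46.3/284 * 1000 = 163.0 mPa*s

163.0


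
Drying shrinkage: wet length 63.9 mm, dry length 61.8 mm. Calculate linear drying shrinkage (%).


DS = (63.9 - 61.8) / 63.9 * 100 = 3.29%

3.29


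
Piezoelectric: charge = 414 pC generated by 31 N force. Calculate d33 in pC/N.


d33 = 414 / 31 = 13.4 pC/N

13.4


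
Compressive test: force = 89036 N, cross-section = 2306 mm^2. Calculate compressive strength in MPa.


CS = 89036 / 2306 = 38.6 MPa

38.6


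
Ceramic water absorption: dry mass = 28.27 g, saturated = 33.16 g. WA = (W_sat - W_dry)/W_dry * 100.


WA = (33.16 - 28.27) / 28.27 * 100 = 17.3%

17.3


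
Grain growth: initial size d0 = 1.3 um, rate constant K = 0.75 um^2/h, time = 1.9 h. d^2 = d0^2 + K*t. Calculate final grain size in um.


d^2 = 1.3^2 + 0.75*1.9 = 3.115
d = sqrt(3.115) = 1.76 um

1.76


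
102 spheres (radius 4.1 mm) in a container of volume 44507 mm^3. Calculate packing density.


V_sphere = 4/3*pi*4.1^3 = 288.6956 mm^3
Total V = 102*288.6956 = 29446.9512 mm^3
PD = 29446.9512 / 44507 = 0.662

0.662


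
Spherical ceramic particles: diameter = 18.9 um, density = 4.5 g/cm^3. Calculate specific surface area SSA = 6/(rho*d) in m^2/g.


SSA = 6 / (4.5 * 18.9) = 0.071 m^2/g

0.071


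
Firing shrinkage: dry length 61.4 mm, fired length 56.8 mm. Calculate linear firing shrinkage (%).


FS = (61.4 - 56.8) / 61.4 * 100 = 7.49%

7.49


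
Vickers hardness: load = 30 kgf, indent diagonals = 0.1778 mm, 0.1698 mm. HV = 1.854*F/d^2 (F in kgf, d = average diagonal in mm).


d_avg = (0.1778+0.1698)/2 = 0.1738 mm
HV = 1.854*30/0.1738^2 = 1841

1841


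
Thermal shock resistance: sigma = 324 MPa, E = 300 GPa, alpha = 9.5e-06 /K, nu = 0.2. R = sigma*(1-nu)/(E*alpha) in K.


R = 324*(1-0.2)/(300*1000*9.5e-06) = 91 K

91


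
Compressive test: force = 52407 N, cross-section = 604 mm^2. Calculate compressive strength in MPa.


CS = 52407 / 604 = 86.8 MPa

86.8


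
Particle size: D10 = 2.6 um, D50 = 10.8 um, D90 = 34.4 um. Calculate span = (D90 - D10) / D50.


Span = (34.4 - 2.6) / 10.8 = 31.8 / 10.8 = 2.944

2.944


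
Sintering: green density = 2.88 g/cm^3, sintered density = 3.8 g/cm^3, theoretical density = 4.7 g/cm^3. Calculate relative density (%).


Relative = 3.8 / 4.7 * 100 = 80.9%

80.9


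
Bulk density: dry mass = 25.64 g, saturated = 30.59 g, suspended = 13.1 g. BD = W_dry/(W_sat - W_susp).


BD = 25.64 / (30.59 - 13.1) = 25.64 / 17.49 = 1.466 g/cm^3

1.466


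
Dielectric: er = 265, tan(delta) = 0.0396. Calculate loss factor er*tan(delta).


Loss = 265 * 0.0396 = 10.494

10.494


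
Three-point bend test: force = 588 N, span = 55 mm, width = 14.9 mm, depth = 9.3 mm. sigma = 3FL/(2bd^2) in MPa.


sigma = 3*588*55/(2*14.9*9.3^2) = 37.6 MPa

37.6


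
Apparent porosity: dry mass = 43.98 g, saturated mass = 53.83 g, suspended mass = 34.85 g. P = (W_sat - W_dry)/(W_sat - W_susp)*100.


P = (53.83 - 43.98) / (53.83 - 34.85) * 100 = 9.85 / 18.98 * 100 = 51.9%

51.9


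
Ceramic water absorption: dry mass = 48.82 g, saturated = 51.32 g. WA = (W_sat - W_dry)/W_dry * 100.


WA = (51.32 - 48.82) / 48.82 * 100 = 5.12%

5.12


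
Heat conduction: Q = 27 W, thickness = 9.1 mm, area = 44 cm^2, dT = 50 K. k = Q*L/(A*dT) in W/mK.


k = 27*9.1/1000/(44/10000*50) = 1.12 W/mK

1.12


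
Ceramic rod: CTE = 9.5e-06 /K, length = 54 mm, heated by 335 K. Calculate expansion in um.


dL = 9.5e-06 * 54 * 335 * 1000 = 171.855 um

171.855


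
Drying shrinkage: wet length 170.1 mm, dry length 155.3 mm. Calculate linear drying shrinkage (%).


DS = (170.1 - 155.3) / 170.1 * 100 = 8.7%

8.7


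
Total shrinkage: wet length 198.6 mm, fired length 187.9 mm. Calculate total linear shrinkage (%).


TS = (198.6 - 187.9) / 198.6 * 100 = 5.39%

5.39


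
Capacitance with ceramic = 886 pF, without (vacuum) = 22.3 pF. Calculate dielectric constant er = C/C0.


er = 886 / 22.3 = 39.73

39.73


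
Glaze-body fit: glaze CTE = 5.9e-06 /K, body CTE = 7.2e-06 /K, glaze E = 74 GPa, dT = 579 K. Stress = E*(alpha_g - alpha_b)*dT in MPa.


Stress = 74*1000*(5.9e-06 - 7.2e-06)*579 = -55.7 MPa

-55.7


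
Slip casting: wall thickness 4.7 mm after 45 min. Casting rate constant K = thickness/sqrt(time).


K = 4.7 / sqrt(45) = 4.7 / 6.7082 = 0.701 mm/min^0.5

0.701


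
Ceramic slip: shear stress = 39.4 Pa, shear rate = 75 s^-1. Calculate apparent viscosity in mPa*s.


eta = tau/gamma * 1000 = 39.4/75 * 1000 = 525.3 mPa*s

525.3


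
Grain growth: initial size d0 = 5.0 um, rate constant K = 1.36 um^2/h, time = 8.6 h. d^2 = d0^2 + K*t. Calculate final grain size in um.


d^2 = 5.0^2 + 1.36*8.6 = 36.696
d = sqrt(36.696) = 6.06 um

6.06


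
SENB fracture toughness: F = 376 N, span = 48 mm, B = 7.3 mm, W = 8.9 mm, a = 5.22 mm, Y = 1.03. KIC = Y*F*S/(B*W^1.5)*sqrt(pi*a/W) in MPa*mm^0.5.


KIC = 1.03*376*48/(7.3*8.9^1.5)*sqrt(pi*5.22/8.9) = 130.19

130.19


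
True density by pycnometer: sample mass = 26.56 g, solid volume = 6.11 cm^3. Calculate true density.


TD = 26.56 / 6.11 = 4.347 g/cm^3

4.347


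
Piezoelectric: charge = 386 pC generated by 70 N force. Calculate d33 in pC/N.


d33 = 386 / 70 = 5.5 pC/N

5.5


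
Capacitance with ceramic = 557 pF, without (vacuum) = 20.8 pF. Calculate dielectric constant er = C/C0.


er = 557 / 20.8 = 26.78

26.78


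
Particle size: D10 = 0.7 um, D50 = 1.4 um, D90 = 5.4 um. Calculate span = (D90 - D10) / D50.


Span = (5.4 - 0.7) / 1.4 = 4.7 / 1.4 = 3.357

3.357


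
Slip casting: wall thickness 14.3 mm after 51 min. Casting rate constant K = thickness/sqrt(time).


K = 14.3 / sqrt(51) = 14.3 / 7.1414 = 2.002 mm/min^0.5

2.002


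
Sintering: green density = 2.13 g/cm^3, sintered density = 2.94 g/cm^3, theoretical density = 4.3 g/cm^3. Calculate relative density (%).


Relative = 2.94 / 4.3 * 100 = 68.4%

68.4


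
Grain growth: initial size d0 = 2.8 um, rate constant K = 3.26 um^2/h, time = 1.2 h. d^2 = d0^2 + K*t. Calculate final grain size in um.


d^2 = 2.8^2 + 3.26*1.2 = 11.752
d = sqrt(11.752) = 3.43 um

3.43


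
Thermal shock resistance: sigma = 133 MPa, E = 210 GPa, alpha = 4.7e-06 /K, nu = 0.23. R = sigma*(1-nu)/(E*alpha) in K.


R = 133*(1-0.23)/(210*1000*4.7e-06) = 104 K

104


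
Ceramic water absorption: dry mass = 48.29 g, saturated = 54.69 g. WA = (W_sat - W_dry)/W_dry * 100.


WA = (54.69 - 48.29) / 48.29 * 100 = 13.25%

13.25


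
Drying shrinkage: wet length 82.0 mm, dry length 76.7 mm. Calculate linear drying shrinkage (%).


DS = (82.0 - 76.7) / 82.0 * 100 = 6.46%

6.46


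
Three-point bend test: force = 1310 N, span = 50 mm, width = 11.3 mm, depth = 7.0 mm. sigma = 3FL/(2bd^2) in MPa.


sigma = 3*1310*50/(2*11.3*7.0^2) = 177.4 MPa

177.4


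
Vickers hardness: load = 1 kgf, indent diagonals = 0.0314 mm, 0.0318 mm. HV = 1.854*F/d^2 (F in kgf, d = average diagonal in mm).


d_avg = (0.0314+0.0318)/2 = 0.0316 mm
HV = 1.854*1/0.0316^2 = 1857

1857


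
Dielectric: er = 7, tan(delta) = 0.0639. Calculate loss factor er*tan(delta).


Loss = 7 * 0.0639 = 0.447

0.447


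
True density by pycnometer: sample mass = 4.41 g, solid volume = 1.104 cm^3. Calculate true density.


TD = 4.41 / 1.104 = 3.995 g/cm^3

3.995


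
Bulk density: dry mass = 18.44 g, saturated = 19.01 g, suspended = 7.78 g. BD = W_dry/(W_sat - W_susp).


BD = 18.44 / (19.01 - 7.78) = 18.44 / 11.23 = 1.642 g/cm^3

1.642


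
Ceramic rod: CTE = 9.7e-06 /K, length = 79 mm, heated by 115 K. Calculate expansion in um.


dL = 9.7e-06 * 79 * 115 * 1000 = 88.125 um

88.125


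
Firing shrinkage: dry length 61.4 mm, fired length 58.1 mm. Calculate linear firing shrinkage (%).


FS = (61.4 - 58.1) / 61.4 * 100 = 5.37%

5.37


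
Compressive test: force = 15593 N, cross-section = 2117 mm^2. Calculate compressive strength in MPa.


CS = 15593 / 2117 = 7.4 MPa

7.4


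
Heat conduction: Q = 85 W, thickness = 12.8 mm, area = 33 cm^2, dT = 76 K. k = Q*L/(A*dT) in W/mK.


k = 85*12.8/1000/(33/10000*76) = 4.34 W/mK

4.34


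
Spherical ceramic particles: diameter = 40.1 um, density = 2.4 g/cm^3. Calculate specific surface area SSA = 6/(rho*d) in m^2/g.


SSA = 6 / (2.4 * 40.1) = 0.062 m^2/g

0.062


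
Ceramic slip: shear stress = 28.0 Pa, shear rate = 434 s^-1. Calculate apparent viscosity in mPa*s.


eta = tau/gamma * 1000 = 28.0/434 * 1000 = 64.5 mPa*s

64.5


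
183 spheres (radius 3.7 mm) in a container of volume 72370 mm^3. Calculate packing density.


V_sphere = 4/3*pi*3.7^3 = 212.1748 mm^3
Total V = 183*212.1748 = 38827.9884 mm^3
PD = 38827.9884 / 72370 = 0.537

0.537


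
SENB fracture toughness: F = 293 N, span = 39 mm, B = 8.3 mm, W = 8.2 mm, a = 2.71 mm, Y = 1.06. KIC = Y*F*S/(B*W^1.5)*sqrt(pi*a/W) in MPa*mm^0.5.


KIC = 1.06*293*39/(8.3*8.2^1.5)*sqrt(pi*2.71/8.2) = 63.33

63.33


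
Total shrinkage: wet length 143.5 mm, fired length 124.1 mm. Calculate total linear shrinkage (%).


TS = (143.5 - 124.1) / 143.5 * 100 = 13.52%

13.52


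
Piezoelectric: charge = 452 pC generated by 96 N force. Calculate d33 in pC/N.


d33 = 452 / 96 = 4.7 pC/N

4.7


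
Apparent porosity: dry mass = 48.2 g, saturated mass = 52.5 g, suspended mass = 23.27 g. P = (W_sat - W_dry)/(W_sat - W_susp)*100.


P = (52.5 - 48.2) / (52.5 - 23.27) * 100 = 4.3 / 29.23 * 100 = 14.7%

14.7


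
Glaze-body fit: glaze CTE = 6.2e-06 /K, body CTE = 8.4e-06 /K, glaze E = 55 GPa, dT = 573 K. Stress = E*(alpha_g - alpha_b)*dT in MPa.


Stress = 55*1000*(6.2e-06 - 8.4e-06)*573 = -69.3 MPa

-69.3


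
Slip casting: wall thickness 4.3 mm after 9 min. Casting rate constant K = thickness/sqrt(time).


K = 4.3 / sqrt(9) = 4.3 / 3.0 = 1.433 mm/min^0.5

1.433


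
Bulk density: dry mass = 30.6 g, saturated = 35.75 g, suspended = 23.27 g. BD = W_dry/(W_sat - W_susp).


BD = 30.6 / (35.75 - 23.27) = 30.6 / 12.48 = 2.452 g/cm^3

2.452


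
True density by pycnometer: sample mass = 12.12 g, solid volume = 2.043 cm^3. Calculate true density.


TD = 12.12 / 2.043 = 5.932 g/cm^3

5.932


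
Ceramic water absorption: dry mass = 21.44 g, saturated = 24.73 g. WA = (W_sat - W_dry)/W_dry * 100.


WA = (24.73 - 21.44) / 21.44 * 100 = 15.35%

15.35


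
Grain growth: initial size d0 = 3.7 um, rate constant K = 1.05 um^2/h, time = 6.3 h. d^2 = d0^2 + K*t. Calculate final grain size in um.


d^2 = 3.7^2 + 1.05*6.3 = 20.305
d = sqrt(20.305) = 4.51 um

4.51


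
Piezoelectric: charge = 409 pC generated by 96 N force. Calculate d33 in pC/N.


d33 = 409 / 96 = 4.3 pC/N

4.3


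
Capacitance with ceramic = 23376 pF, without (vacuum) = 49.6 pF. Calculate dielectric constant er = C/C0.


er = 23376 / 49.6 = 471.29

471.29


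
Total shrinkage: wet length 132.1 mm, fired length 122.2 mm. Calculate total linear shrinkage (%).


TS = (132.1 - 122.2) / 132.1 * 100 = 7.49%

7.49


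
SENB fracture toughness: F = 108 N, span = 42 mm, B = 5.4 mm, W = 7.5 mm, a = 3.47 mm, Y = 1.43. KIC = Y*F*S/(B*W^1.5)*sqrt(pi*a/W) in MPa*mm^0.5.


KIC = 1.43*108*42/(5.4*7.5^1.5)*sqrt(pi*3.47/7.5) = 70.51

70.51


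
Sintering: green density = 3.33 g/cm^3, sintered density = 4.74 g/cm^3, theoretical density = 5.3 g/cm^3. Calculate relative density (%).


Relative = 4.74 / 5.3 * 100 = 89.4%

89.4


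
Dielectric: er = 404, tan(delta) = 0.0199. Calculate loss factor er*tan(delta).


Loss = 404 * 0.0199 = 8.04

8.04


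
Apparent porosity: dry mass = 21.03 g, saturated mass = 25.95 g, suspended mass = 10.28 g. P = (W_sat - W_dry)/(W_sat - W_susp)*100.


P = (25.95 - 21.03) / (25.95 - 10.28) * 100 = 4.92 / 15.67 * 100 = 31.4%

31.4


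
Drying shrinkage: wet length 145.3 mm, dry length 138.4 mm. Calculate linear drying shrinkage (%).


DS = (145.3 - 138.4) / 145.3 * 100 = 4.75%

4.75


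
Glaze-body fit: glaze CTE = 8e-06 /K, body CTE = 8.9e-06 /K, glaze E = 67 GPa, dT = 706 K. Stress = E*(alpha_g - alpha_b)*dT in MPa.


Stress = 67*1000*(8e-06 - 8.9e-06)*706 = -42.6 MPa

-42.6


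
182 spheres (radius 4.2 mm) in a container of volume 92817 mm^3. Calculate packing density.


V_sphere = 4/3*pi*4.2^3 = 310.3391 mm^3
Total V = 182*310.3391 = 56481.7162 mm^3
PD = 56481.7162 / 92817 = 0.609

0.609


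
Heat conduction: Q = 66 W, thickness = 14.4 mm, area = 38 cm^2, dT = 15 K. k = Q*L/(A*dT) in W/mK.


k = 66*14.4/1000/(38/10000*15) = 16.67 W/mK

16.67


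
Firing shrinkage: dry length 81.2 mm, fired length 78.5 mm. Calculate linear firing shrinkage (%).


FS = (81.2 - 78.5) / 81.2 * 100 = 3.33%

3.33


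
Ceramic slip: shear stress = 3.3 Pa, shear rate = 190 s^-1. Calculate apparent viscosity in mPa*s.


eta = tau/gamma * 1000 = 3.3/190 * 1000 = 17.4 mPa*s

17.4


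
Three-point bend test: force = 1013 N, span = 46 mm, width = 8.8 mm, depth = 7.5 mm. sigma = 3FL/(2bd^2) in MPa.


sigma = 3*1013*46/(2*8.8*7.5^2) = 141.2 MPa

141.2


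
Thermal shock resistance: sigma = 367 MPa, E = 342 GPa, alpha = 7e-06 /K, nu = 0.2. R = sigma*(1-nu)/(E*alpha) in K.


R = 367*(1-0.2)/(342*1000*7e-06) = 123 K

123


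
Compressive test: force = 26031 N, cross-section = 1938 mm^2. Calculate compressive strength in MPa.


CS = 26031 / 1938 = 13.4 MPa

13.4


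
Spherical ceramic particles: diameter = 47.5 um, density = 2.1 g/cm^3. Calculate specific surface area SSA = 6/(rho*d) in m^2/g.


SSA = 6 / (2.1 * 47.5) = 0.06 m^2/g

0.06


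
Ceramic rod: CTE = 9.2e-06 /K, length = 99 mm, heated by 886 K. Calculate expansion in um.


dL = 9.2e-06 * 99 * 886 * 1000 = 806.969 um

806.969


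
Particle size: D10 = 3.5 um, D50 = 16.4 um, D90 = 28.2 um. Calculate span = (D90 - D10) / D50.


Span = (28.2 - 3.5) / 16.4 = 24.7 / 16.4 = 1.506

1.506


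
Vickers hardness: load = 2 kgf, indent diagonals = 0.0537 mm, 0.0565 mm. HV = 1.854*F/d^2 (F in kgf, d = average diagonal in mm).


d_avg = (0.0537+0.0565)/2 = 0.0551 mm
HV = 1.854*2/0.0551^2 = 1221

1221


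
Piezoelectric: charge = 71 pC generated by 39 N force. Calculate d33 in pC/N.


d33 = 71 / 39 = 1.8 pC/N

1.8


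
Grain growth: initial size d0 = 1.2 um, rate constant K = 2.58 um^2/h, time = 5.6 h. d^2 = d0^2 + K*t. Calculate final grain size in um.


d^2 = 1.2^2 + 2.58*5.6 = 15.888
d = sqrt(15.888) = 3.99 um

3.99


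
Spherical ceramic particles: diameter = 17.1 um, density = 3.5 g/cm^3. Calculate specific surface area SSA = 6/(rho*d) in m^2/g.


SSA = 6 / (3.5 * 17.1) = 0.1 m^2/g

0.1


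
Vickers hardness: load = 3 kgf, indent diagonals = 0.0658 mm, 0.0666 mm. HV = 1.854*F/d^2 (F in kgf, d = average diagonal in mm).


d_avg = (0.0658+0.0666)/2 = 0.0662 mm
HV = 1.854*3/0.0662^2 = 1269

1269


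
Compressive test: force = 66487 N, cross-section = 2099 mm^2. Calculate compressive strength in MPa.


CS = 66487 / 2099 = 31.7 MPa

31.7


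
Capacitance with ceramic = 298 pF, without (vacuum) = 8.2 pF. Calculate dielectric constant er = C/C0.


er = 298 / 8.2 = 36.34

36.34


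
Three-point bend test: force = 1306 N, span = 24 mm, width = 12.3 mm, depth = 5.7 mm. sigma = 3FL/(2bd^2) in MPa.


sigma = 3*1306*24/(2*12.3*5.7^2) = 117.6 MPa

117.6


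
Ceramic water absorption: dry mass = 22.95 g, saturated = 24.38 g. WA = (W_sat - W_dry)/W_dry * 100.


WA = (24.38 - 22.95) / 22.95 * 100 = 6.23%

6.23


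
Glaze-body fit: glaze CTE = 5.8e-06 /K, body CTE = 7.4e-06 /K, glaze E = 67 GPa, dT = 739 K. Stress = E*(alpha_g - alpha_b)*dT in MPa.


Stress = 67*1000*(5.8e-06 - 7.4e-06)*739 = -79.2 MPa

-79.2


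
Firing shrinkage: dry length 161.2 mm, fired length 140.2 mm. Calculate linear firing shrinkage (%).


FS = (161.2 - 140.2) / 161.2 * 100 = 13.03%

13.03


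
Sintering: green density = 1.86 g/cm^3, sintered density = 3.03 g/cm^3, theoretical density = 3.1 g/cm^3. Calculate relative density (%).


Relative = 3.03 / 3.1 * 100 = 97.7%

97.7


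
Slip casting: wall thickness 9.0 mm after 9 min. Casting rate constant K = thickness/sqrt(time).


K = 9.0 / sqrt(9) = 9.0 / 3.0 = 3.0 mm/min^0.5

3.0


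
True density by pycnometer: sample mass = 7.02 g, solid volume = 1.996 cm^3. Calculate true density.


TD = 7.02 / 1.996 = 3.517 g/cm^3

3.517


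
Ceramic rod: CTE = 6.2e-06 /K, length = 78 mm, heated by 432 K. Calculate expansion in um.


dL = 6.2e-06 * 78 * 432 * 1000 = 208.915 um

208.915


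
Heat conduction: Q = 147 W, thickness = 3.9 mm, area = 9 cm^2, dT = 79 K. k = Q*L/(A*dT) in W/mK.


k = 147*3.9/1000/(9/10000*79) = 8.06 W/mK

8.06


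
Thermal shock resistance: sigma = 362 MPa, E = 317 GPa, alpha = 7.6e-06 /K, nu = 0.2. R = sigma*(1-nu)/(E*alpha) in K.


R = 362*(1-0.2)/(317*1000*7.6e-06) = 120 K

120


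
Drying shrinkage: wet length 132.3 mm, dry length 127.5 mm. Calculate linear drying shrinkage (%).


DS = (132.3 - 127.5) / 132.3 * 100 = 3.63%

3.63


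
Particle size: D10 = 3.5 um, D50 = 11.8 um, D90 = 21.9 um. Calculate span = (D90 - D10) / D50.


Span = (21.9 - 3.5) / 11.8 = 18.4 / 11.8 = 1.559

1.559


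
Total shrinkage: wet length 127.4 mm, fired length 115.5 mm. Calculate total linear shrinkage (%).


TS = (127.4 - 115.5) / 127.4 * 100 = 9.34%

9.34


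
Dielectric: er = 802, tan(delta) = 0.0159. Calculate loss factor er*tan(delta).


Loss = 802 * 0.0159 = 12.752

12.752


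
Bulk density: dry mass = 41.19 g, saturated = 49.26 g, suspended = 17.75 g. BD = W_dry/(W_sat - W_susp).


BD = 41.19 / (49.26 - 17.75) = 41.19 / 31.51 = 1.307 g/cm^3

1.307


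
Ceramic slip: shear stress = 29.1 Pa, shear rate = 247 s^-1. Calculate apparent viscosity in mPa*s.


eta = tau/gamma * 1000 = 29.1/247 * 1000 = 117.8 mPa*s

117.8


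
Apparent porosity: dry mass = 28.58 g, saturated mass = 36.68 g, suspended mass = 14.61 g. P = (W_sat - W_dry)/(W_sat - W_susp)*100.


P = (36.68 - 28.58) / (36.68 - 14.61) * 100 = 8.1 / 22.07 * 100 = 36.7%

36.7


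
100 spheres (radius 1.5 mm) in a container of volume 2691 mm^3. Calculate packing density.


V_sphere = 4/3*pi*1.5^3 = 14.1372 mm^3
Total V = 100*14.1372 = 1413.72 mm^3
PD = 1413.72 / 2691 = 0.525

0.525


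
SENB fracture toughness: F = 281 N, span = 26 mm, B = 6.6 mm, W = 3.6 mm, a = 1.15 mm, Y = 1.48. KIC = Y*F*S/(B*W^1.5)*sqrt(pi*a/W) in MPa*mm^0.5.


KIC = 1.48*281*26/(6.6*3.6^1.5)*sqrt(pi*1.15/3.6) = 240.28

240.28
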